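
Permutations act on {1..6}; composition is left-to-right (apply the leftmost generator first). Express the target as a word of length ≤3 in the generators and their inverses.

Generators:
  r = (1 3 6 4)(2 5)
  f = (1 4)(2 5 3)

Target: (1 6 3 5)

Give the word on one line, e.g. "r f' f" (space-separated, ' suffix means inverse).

  after f: (1 4)(2 5 3)
  after r': (1 6 3 5)

f r'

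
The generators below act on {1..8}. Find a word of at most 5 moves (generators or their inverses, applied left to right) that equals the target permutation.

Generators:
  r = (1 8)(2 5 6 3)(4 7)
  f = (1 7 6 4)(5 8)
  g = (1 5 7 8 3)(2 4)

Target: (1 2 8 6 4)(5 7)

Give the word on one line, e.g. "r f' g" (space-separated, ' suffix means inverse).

  after r': (1 8)(2 3 6 5)(4 7)
  after g: (1 3 6 7 2)(4 8 5)
  after r: (1 2 8 6 4)(5 7)

r' g r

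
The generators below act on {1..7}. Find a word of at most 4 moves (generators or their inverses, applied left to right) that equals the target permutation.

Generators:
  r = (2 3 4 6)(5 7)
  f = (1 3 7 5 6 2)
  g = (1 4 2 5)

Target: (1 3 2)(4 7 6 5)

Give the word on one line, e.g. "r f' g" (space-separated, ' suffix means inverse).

  after r': (2 6 4 3)(5 7)
  after f: (1 3)(4 7 6)
  after g': (1 3 5 2 4 7 6)
  after g': (1 3 2)(4 7 6 5)

r' f g' g'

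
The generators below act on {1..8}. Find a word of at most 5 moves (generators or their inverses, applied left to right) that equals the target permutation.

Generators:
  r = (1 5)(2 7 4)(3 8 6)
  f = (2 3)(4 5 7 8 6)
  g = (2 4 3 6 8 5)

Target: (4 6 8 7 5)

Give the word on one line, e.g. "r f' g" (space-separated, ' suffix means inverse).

f f f f

  after f: (2 3)(4 5 7 8 6)
  after f: (4 7 6 5 8)
  after f: (2 3)(4 8 5 6 7)
  after f: (4 6 8 7 5)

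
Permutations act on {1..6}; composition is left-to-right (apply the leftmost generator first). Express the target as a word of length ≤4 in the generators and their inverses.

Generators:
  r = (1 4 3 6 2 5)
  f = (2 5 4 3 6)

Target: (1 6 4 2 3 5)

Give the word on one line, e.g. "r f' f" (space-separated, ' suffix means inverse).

  after r: (1 4 3 6 2 5)
  after f': (1 5)
  after f': (1 2 6 3 4 5)
  after f': (1 6 4 2 3 5)

r f' f' f'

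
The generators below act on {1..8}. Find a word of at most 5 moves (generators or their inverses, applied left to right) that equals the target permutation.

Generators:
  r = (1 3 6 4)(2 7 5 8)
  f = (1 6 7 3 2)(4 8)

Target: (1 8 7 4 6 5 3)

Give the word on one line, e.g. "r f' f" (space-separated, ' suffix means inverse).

  after f': (1 2 3 7 6)(4 8)
  after r: (1 7 4 2 6 3 5 8)
  after r: (1 5 2 4 7)(3 8)
  after f: (1 5)(2 8)(3 4)(6 7)
  after r: (1 8 7 4 6 5 3)

f' r r f r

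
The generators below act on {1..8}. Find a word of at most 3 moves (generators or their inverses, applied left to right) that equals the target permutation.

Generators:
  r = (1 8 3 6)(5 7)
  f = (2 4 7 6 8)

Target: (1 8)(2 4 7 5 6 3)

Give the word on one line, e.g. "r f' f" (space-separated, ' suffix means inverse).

r' f

  after r': (1 6 3 8)(5 7)
  after f: (1 8)(2 4 7 5 6 3)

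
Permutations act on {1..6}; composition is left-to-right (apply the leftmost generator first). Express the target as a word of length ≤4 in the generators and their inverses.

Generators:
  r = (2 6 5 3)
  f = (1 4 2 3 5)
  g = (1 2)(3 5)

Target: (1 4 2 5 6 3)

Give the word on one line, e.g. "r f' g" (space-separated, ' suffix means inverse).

r' f

  after r': (2 3 5 6)
  after f: (1 4 2 5 6 3)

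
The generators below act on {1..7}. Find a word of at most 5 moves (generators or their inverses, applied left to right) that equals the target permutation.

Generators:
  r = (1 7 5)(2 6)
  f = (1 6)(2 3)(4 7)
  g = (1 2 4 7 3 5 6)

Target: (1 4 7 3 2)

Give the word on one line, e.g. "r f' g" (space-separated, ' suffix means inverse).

g' f r g'

  after g': (1 6 5 3 7 4 2)
  after f: (2 6 5)(3 4)
  after r: (1 7 5 6)(3 4)
  after g': (1 4 7 3 2)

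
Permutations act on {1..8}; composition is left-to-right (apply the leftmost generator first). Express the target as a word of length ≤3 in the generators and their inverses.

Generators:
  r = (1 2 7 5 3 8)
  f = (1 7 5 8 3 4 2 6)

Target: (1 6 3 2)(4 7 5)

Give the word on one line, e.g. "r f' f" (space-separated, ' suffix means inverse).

f r' f

  after f: (1 7 5 8 3 4 2 6)
  after r': (1 2 6 8 5 3 4)
  after f: (1 6 3 2)(4 7 5)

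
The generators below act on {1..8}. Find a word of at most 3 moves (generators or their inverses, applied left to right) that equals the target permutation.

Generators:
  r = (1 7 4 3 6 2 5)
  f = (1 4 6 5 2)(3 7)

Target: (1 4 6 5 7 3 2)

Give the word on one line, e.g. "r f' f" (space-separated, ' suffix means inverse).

r r

  after r: (1 7 4 3 6 2 5)
  after r: (1 4 6 5 7 3 2)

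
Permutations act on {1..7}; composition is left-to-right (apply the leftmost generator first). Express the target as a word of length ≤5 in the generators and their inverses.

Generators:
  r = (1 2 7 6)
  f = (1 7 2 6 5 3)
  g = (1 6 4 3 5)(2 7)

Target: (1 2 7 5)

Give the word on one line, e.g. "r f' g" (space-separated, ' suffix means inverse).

  after g: (1 6 4 3 5)(2 7)
  after r': (1 7)(3 5 6 4)
  after g': (1 2 7 5)

g r' g'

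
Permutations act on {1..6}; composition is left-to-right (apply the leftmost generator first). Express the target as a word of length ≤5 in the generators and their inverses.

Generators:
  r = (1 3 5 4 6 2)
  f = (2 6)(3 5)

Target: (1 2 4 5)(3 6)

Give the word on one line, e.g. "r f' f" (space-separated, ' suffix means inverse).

  after r': (1 2 6 4 5 3)
  after f: (1 6 4 3)
  after f: (1 2 6 4 5 3)
  after r': (1 6 5)(2 4 3)
  after f: (1 2 4 5)(3 6)

r' f f r' f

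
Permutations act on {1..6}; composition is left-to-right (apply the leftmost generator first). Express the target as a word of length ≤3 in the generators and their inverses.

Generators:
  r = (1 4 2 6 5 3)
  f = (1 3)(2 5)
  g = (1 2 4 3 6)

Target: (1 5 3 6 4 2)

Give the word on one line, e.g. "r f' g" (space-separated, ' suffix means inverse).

  after f: (1 3)(2 5)
  after r': (1 5 4)(2 6)
  after g: (1 5 3 6 4 2)

f r' g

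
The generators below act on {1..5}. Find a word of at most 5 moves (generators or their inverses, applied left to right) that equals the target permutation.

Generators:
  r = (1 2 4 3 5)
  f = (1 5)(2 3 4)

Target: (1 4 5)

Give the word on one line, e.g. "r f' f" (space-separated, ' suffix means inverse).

r f' r f' r

  after r: (1 2 4 3 5)
  after f': (1 4 2 3)
  after r: (1 3 2 5)
  after f': (1 2)(3 4)
  after r: (1 4 5)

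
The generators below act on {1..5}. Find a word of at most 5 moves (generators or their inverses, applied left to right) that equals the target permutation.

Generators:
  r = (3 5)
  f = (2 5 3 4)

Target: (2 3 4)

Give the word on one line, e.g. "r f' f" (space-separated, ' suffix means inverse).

r f' r f'

  after r: (3 5)
  after f': (2 4 3)
  after r: (2 4 5 3)
  after f': (2 3 4)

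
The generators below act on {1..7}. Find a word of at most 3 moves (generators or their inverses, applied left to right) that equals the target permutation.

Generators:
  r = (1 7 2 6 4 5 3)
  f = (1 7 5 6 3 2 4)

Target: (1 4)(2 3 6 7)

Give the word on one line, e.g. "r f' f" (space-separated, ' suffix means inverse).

  after f: (1 7 5 6 3 2 4)
  after f: (1 5 3 4 7 6 2)
  after r': (1 4)(2 3 6 7)

f f r'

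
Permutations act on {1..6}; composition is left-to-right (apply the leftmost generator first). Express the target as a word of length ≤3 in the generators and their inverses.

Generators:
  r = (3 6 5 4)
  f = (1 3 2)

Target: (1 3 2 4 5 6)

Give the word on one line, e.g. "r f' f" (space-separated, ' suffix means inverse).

  after f': (1 2 3)
  after r': (1 2 4 5 6 3)
  after f': (1 3 2 4 5 6)

f' r' f'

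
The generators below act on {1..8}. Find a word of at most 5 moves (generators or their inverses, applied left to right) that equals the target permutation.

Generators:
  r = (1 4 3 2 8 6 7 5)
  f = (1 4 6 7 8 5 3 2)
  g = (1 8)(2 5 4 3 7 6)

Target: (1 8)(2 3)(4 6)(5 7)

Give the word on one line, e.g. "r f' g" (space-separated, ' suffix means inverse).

  after g': (1 8)(2 6 7 3 4 5)
  after g': (2 7 4)(3 5 6)
  after g': (1 8)(2 3)(4 6)(5 7)

g' g' g'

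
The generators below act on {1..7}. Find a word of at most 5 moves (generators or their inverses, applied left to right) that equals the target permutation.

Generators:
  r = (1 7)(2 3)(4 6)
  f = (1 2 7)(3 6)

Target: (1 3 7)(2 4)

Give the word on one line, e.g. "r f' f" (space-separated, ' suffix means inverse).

  after r: (1 7)(2 3)(4 6)
  after f': (1 2 6 4 3)
  after r: (1 3 7)(2 4)

r f' r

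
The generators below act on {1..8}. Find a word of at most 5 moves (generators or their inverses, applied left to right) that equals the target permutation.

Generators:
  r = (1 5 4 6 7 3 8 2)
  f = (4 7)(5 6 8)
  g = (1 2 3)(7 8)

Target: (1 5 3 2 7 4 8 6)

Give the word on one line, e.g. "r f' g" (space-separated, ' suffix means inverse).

g f' r' f' f'

  after g: (1 2 3)(7 8)
  after f': (1 2 3)(4 7 6 5 8)
  after r': (1 8 5 3 2 7 4 6)
  after f': (1 6)(2 4 5 3)
  after f': (1 5 3 2 7 4 8 6)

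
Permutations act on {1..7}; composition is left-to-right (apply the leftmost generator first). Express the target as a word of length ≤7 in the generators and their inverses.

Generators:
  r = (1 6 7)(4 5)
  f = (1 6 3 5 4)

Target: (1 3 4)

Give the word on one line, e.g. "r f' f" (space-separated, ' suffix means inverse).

  after f': (1 4 5 3 6)
  after r: (1 5 3 7)
  after f: (1 4)(3 7 6)
  after r: (1 5 4 6 3)
  after f': (1 3 4)

f' r f r f'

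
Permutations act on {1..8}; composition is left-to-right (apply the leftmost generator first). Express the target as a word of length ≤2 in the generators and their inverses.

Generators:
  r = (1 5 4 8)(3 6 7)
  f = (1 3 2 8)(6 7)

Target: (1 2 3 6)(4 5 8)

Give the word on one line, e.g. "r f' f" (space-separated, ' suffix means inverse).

r' f'

  after r': (1 8 4 5)(3 7 6)
  after f': (1 2 3 6)(4 5 8)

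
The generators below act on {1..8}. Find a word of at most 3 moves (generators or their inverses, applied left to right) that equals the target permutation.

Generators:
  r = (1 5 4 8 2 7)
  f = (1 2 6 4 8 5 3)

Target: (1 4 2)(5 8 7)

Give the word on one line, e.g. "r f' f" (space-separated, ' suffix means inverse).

  after r: (1 5 4 8 2 7)
  after r: (1 4 2)(5 8 7)

r r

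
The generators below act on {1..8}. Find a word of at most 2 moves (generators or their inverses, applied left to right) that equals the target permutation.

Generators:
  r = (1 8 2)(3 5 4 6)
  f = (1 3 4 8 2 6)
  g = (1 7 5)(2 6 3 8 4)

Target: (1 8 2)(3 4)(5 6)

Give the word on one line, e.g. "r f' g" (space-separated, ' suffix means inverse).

r' r'

  after r': (1 2 8)(3 6 4 5)
  after r': (1 8 2)(3 4)(5 6)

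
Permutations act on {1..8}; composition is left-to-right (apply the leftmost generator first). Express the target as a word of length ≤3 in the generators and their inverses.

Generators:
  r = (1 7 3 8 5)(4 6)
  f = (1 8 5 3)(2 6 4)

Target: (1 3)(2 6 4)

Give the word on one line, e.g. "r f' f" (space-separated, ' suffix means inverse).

  after r': (1 5 8 3 7)(4 6)
  after f': (1 8 5)(2 4)(3 7)
  after r': (1 3)(2 6 4)

r' f' r'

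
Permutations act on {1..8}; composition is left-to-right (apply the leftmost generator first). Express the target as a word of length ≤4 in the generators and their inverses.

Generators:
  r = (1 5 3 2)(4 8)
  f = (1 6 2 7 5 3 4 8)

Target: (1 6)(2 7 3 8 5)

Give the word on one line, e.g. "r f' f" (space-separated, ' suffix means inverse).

  after f: (1 6 2 7 5 3 4 8)
  after r: (1 6)(2 7 3 8 5)

f r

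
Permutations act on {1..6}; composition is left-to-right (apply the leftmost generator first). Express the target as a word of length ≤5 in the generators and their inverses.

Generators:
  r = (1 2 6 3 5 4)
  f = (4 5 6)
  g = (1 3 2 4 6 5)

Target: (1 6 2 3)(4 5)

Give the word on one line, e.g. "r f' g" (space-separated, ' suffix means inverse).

g g f' g g

  after g: (1 3 2 4 6 5)
  after g: (1 2 6)(3 4 5)
  after f': (1 2 5 3 6)
  after g: (1 4 6 3 5 2)
  after g: (1 6 2 3)(4 5)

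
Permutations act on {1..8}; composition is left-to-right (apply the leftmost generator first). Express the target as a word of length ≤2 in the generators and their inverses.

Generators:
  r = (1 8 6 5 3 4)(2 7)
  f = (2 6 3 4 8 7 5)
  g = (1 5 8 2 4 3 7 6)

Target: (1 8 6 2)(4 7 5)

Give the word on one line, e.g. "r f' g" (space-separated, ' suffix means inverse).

g' r'

  after g': (1 6 7 3 4 2 8 5)
  after r': (1 8 6 2)(4 7 5)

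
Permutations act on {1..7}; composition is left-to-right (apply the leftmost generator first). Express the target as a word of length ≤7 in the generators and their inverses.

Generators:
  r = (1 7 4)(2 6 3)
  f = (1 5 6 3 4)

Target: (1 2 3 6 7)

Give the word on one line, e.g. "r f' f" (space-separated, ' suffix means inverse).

f' f' r' r' f

  after f': (1 4 3 6 5)
  after f': (1 3 5 4 6)
  after r': (1 6 4 2 3 5 7)
  after r': (1 2 6 7 4 3 5)
  after f: (1 2 3 6 7)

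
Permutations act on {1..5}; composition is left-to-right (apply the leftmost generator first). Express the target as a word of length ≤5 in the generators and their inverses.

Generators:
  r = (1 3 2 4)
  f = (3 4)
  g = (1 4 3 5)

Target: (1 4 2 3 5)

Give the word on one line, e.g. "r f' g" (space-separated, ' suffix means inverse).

  after g': (1 5 3 4)
  after f: (1 5 4)
  after g: (3 5)
  after r': (1 4 2 3 5)

g' f g r'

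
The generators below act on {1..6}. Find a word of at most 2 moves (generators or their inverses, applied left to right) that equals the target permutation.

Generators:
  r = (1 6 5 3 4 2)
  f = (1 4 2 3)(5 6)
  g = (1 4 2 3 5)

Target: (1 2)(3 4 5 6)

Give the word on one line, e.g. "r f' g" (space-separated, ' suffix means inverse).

f' g'

  after f': (1 3 2 4)(5 6)
  after g': (1 2)(3 4 5 6)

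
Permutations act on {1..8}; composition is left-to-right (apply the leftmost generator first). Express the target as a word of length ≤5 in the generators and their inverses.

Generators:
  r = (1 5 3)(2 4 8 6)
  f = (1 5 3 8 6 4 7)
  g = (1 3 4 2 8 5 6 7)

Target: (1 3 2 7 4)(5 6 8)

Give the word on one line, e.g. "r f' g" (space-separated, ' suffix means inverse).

f r' g

  after f: (1 5 3 8 6 4 7)
  after r': (2 6)(3 4 7)
  after g: (1 3 2 7 4)(5 6 8)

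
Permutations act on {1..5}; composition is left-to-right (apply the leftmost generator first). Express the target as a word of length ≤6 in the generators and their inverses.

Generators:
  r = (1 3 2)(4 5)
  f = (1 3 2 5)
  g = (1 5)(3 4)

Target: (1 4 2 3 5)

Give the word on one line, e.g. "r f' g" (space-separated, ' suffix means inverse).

g f' g' f' g

  after g: (1 5)(3 4)
  after f': (1 2 3 4)
  after g': (1 2 4 5)
  after f': (1 3)(2 4)
  after g: (1 4 2 3 5)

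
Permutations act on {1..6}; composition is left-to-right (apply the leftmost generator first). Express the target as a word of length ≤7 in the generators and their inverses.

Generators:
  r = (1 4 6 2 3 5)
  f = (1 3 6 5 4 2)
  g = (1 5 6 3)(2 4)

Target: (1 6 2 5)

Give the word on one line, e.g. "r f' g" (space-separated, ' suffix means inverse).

  after g': (1 3 6 5)(2 4)
  after g': (1 6)(3 5)
  after f: (1 5 6 3 4 2)
  after f: (1 4)(2 3)
  after r: (1 6 2 5)

g' g' f f r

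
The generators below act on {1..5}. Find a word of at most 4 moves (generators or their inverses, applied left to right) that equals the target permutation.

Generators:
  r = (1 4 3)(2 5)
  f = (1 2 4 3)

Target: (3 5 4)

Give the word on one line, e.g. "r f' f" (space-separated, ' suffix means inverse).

f' f' r f

  after f': (1 3 4 2)
  after f': (1 4)(2 3)
  after r: (1 3 5 2)
  after f: (3 5 4)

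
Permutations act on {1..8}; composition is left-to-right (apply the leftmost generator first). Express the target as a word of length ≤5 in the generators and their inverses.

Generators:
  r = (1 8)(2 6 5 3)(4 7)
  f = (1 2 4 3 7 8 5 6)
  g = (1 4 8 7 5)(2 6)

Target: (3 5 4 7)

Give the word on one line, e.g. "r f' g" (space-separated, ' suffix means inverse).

  after f: (1 2 4 3 7 8 5 6)
  after g': (1 6 5 2)(3 8 7 4)
  after f: (3 5 4 7)

f g' f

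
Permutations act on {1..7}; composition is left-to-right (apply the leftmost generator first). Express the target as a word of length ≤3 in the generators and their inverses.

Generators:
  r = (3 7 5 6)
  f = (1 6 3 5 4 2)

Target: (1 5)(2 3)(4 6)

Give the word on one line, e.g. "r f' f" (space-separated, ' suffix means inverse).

  after f': (1 2 4 5 3 6)
  after f': (1 4 3)(2 5 6)
  after f': (1 5)(2 3)(4 6)

f' f' f'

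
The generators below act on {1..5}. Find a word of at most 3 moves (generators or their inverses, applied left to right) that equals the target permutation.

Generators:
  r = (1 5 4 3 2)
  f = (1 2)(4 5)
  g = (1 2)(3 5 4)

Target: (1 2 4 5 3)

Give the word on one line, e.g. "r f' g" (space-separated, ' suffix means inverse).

  after f': (1 2)(4 5)
  after r: (2 5 3)
  after f: (1 2 4 5 3)

f' r f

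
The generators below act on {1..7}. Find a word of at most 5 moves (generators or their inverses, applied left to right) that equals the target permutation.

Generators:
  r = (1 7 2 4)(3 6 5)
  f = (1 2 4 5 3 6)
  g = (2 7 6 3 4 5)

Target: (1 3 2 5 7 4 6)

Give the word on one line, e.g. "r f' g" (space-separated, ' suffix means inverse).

  after g: (2 7 6 3 4 5)
  after g: (2 6 4)(3 5 7)
  after f': (1 6 2 3 4)(5 7)
  after f': (1 3 2 5 7 4 6)

g g f' f'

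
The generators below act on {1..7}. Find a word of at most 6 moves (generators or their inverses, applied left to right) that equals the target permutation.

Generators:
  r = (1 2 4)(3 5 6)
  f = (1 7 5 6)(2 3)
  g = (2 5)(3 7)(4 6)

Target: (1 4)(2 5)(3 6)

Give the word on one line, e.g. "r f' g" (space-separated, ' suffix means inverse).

  after f': (1 6 5 7)(2 3)
  after g: (1 4 6 2 7)(3 5)
  after f: (1 4)(2 5)(3 6)
  after g: (1 6 7 3 4)
  after g: (1 4)(2 5)(3 6)

f' g f g g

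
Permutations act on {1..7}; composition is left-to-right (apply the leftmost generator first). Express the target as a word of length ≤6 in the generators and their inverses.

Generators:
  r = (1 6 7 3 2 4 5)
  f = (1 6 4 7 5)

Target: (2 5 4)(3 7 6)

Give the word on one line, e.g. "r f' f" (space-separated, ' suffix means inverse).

  after f: (1 6 4 7 5)
  after r: (1 7)(2 4 3)(5 6)
  after f': (1 4 3 2 6 7 5)
  after r: (1 5 6 3 4 2 7)
  after f: (2 5 4)(3 7 6)

f r f' r f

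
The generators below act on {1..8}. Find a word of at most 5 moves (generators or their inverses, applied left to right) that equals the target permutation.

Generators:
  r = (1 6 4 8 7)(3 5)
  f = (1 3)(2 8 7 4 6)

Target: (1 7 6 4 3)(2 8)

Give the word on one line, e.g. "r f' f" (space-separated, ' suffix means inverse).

r' r' f

  after r': (1 7 8 4 6)(3 5)
  after r': (1 8 6 7 4)
  after f: (1 7 6 4 3)(2 8)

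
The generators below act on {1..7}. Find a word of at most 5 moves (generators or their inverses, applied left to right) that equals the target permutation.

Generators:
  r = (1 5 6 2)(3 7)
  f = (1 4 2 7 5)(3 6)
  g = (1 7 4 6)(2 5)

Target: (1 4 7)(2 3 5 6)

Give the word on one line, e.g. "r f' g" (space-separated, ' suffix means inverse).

  after g': (1 6 4 7)(2 5)
  after f': (1 3 6)(2 7 5 4)
  after r: (1 7 6 5 4)(2 3)
  after g: (1 4 7)(2 3 5 6)

g' f' r g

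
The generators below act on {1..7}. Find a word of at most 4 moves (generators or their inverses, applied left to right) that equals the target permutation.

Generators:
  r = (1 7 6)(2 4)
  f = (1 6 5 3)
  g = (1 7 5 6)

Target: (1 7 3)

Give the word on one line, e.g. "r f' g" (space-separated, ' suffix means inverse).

g f

  after g: (1 7 5 6)
  after f: (1 7 3)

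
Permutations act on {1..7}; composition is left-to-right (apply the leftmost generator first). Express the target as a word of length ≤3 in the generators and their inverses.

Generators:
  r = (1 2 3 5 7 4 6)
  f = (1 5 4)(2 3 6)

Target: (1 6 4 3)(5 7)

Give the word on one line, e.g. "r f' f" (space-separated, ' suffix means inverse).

r f f

  after r: (1 2 3 5 7 4 6)
  after f: (1 3 4 2 6 5 7)
  after f: (1 6 4 3)(5 7)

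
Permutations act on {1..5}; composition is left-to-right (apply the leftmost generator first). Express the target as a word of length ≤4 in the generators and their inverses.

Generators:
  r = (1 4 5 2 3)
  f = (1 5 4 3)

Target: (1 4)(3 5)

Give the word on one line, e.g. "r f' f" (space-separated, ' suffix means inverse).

  after r': (1 3 2 5 4)
  after f: (2 4 5 3)
  after f: (1 5)(2 3)
  after r': (1 4)(3 5)

r' f f r'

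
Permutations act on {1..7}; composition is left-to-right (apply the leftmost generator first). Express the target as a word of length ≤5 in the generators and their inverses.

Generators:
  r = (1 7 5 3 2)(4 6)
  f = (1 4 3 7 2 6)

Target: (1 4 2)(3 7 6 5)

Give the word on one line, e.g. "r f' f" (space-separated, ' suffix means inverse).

  after r': (1 2 3 5 7)(4 6)
  after f: (1 6 3 5 2 7 4)
  after r': (1 4 2)(3 7 6 5)

r' f r'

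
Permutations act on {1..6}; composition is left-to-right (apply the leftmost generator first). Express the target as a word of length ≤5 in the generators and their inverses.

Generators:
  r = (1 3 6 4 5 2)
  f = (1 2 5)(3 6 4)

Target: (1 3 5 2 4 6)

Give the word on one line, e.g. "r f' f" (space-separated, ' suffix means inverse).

  after r: (1 3 6 4 5 2)
  after r: (1 6 5)(2 3 4)
  after f: (1 4 5 2 6)
  after r': (1 6 2 3)
  after f': (1 3 5 2 4 6)

r r f r' f'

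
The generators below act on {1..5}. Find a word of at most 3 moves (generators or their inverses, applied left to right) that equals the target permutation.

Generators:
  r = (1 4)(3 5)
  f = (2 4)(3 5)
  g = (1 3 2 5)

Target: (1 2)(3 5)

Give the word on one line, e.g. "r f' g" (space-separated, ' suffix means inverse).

r f' r

  after r: (1 4)(3 5)
  after f': (1 2 4)
  after r: (1 2)(3 5)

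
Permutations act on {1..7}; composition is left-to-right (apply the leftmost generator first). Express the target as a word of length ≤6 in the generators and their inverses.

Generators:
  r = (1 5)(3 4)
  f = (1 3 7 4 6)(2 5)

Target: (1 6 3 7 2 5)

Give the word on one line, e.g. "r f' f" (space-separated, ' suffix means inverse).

  after r': (1 5)(3 4)
  after f': (1 2 5 6 4)(3 7)
  after f': (1 5 4 6 7)
  after r: (3 4 6 7 5)
  after f': (1 6 3 7 2 5)

r' f' f' r f'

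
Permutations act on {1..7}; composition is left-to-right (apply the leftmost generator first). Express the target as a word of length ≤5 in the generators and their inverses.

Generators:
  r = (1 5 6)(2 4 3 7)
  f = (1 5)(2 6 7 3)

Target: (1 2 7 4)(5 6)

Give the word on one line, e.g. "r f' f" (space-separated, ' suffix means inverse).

  after r': (1 6 5)(2 7 3 4)
  after f: (1 7 2 3 4 6)
  after r: (1 2 7 4)(5 6)

r' f r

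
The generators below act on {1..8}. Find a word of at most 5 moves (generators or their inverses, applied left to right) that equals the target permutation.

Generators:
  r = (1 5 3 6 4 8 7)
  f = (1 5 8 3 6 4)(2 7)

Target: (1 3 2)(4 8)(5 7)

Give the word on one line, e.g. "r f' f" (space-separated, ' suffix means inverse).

  after f': (1 4 6 3 8 5)(2 7)
  after r': (1 6 5 7 2 8)(3 4)
  after f: (1 4 6 8 5 2 3)
  after r': (1 6 4 3 7 8)(2 5)
  after f': (1 3 2)(4 8)(5 7)

f' r' f r' f'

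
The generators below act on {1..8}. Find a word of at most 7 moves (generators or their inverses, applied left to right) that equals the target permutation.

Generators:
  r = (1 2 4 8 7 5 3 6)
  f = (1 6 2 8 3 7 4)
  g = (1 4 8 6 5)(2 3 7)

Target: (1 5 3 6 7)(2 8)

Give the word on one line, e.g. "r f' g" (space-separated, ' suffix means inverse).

  after r: (1 2 4 8 7 5 3 6)
  after f: (1 8 4 3 2)(5 7)
  after r: (1 7 3 4 6)
  after g': (1 3)(2 7)(4 8)(5 6)
  after r': (1 5 3 6 7)(2 8)

r f r g' r'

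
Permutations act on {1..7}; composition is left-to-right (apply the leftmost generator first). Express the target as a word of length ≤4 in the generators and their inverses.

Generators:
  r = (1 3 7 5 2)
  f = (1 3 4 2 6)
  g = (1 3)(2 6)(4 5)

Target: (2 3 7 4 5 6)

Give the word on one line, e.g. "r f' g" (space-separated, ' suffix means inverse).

  after r: (1 3 7 5 2)
  after g': (2 3 7 4 5 6)
  after g': (1 3 7 5 2)
  after g': (2 3 7 4 5 6)

r g' g' g'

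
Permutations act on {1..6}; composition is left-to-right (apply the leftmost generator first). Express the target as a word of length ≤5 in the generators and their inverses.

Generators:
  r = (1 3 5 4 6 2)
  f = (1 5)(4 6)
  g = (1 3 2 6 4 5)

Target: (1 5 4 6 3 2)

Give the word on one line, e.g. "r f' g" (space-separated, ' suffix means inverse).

  after g': (1 5 4 6 2 3)
  after r: (1 4 2 5 6)
  after f: (1 6 5 4 2)
  after f: (1 4 2 5 6)
  after g: (1 5 4 6 3 2)

g' r f f g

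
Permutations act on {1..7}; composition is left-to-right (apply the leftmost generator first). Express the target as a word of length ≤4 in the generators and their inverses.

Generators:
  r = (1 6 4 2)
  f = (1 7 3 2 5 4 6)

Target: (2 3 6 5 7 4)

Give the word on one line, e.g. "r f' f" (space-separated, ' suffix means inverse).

  after r': (1 2 4 6)
  after f': (1 3 7)(2 5)
  after f': (1 7 6 4 5 3)
  after f': (2 3 6 5 7 4)

r' f' f' f'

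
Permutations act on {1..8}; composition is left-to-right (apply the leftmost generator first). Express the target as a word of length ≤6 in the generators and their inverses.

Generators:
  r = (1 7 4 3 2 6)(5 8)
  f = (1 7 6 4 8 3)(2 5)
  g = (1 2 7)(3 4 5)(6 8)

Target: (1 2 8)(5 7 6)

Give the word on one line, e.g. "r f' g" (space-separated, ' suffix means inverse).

  after f': (1 3 8 4 6 7)(2 5)
  after g: (1 4 8 5 7 2 3 6)
  after g: (1 5)(2 4 6)(3 8)
  after f: (1 2 8)(5 7 6)

f' g g f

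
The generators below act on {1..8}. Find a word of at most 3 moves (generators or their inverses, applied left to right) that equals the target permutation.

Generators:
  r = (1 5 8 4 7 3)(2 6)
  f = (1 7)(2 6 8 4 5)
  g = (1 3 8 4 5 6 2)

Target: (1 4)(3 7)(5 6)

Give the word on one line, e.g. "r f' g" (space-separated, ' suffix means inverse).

  after f: (1 7)(2 6 8 4 5)
  after r': (1 4)(3 7)(5 6)

f r'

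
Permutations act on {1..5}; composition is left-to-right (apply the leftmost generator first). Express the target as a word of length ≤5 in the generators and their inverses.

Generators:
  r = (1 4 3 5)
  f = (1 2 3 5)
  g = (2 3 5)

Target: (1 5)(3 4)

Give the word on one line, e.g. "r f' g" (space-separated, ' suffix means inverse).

  after f': (1 5 3 2)
  after g: (1 2)
  after r': (1 2 5 3 4)
  after f': (2 3 4 5)
  after f': (1 5)(3 4)

f' g r' f' f'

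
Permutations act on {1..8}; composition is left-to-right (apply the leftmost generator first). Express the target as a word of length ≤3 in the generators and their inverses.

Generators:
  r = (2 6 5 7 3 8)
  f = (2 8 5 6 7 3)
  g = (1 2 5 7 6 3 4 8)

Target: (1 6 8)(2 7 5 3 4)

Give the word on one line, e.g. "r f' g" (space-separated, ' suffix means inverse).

g r

  after g: (1 2 5 7 6 3 4 8)
  after r: (1 6 8)(2 7 5 3 4)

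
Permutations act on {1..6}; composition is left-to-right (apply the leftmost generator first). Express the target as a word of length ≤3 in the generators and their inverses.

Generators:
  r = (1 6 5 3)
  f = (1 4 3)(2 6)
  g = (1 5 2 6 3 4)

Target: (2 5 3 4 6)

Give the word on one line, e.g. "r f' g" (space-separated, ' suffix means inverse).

  after f': (1 3 4)(2 6)
  after r: (2 5 3 4 6)

f' r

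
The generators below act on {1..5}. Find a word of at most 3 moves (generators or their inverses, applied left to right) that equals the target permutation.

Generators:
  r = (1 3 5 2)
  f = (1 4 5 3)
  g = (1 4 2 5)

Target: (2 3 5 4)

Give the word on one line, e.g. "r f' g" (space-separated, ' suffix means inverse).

f r f'

  after f: (1 4 5 3)
  after r: (1 4 2)
  after f': (2 3 5 4)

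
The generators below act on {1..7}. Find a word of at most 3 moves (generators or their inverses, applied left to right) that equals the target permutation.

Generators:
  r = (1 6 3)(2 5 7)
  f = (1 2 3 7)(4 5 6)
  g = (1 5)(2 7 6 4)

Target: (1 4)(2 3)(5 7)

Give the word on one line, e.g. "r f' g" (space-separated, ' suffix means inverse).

  after g: (1 5)(2 7 6 4)
  after f': (1 4)(2 3)(5 7)

g f'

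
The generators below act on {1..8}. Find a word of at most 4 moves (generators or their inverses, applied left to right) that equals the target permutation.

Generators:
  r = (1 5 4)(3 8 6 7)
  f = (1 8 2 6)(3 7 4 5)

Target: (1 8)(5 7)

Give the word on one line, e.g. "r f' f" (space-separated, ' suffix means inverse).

f' r f' r

  after f': (1 6 2 8)(3 5 4 7)
  after r: (1 7 8 5)(2 6)(3 4)
  after f': (1 3 7)(4 5 6 8)
  after r: (1 8)(5 7)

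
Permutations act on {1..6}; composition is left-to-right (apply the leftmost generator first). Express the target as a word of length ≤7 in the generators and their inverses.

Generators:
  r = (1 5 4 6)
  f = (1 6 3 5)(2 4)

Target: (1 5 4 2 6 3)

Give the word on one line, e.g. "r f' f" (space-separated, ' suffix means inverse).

r f' r' r' f

  after r: (1 5 4 6)
  after f': (1 3 6 5 2 4)
  after r': (1 3 4 6)(2 5)
  after r': (1 3 5 2)
  after f: (1 5 4 2 6 3)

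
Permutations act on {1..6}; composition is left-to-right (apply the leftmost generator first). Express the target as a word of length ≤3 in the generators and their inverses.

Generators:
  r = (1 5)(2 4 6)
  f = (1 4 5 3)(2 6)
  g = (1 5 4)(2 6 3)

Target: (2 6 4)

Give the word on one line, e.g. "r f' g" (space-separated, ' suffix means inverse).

r r

  after r: (1 5)(2 4 6)
  after r: (2 6 4)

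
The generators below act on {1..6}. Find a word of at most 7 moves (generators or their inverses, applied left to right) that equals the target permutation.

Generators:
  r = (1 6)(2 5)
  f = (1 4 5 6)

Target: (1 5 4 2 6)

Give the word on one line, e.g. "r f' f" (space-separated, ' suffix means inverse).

r' f' r' f' r

  after r': (1 6)(2 5)
  after f': (1 5 2 4)
  after r': (1 2 4 6)
  after f': (1 2)(4 5)
  after r: (1 5 4 2 6)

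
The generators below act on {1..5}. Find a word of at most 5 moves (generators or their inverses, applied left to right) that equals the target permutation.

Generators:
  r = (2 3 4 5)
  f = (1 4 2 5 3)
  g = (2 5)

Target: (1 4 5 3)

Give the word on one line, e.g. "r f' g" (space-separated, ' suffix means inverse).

f' f' f' f' g

  after f': (1 3 5 2 4)
  after f': (1 5 4 3 2)
  after f': (1 2 3 4 5)
  after f': (1 4 2 5 3)
  after g: (1 4 5 3)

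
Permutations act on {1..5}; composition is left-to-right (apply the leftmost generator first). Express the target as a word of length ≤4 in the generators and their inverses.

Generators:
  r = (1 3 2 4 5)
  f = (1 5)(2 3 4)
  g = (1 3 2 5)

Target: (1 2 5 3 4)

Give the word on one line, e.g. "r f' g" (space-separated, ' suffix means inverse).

  after f': (1 5)(2 4 3)
  after r': (1 4)
  after f': (1 3 2 4 5)
  after r: (1 2 5 3 4)

f' r' f' r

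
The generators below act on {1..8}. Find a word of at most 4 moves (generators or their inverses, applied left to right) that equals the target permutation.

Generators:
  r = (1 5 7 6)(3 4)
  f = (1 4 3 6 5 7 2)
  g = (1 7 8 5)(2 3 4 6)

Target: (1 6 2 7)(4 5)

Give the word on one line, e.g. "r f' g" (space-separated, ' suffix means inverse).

  after r': (1 6 7 5)(3 4)
  after f: (1 5 4 6 2)
  after r: (1 7 6 2 5 3 4)
  after r: (1 6 2 7)(4 5)

r' f r r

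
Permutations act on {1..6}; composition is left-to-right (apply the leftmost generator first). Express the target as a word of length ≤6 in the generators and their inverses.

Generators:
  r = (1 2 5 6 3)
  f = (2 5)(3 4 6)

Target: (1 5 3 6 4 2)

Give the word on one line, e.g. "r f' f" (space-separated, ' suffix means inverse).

f r' f f r'

  after f: (2 5)(3 4 6)
  after r': (1 3 4 5)
  after f: (1 4 2 5)(3 6)
  after f: (1 6 4 5)
  after r': (1 5 3 6 4 2)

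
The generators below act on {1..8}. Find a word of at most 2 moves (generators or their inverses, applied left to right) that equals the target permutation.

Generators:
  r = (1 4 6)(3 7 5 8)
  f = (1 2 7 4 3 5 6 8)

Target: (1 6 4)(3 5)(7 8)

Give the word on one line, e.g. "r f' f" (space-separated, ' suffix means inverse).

  after r: (1 4 6)(3 7 5 8)
  after r: (1 6 4)(3 5)(7 8)

r r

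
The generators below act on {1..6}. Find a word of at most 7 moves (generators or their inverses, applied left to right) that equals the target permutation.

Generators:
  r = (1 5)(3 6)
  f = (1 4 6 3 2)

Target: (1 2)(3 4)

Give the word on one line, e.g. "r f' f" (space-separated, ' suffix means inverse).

  after r': (1 5)(3 6)
  after f: (1 5 4 6 2)
  after r: (2 5 4 3 6)
  after f': (1 2 5)(3 4 6)
  after r: (1 2)(3 4)

r' f r f' r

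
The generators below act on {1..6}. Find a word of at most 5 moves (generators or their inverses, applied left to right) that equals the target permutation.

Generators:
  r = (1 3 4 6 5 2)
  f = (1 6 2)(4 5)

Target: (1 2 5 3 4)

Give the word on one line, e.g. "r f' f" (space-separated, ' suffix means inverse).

r' r' r' f

  after r': (1 2 5 6 4 3)
  after r': (1 5 4)(2 6 3)
  after r': (1 6)(2 4)(3 5)
  after f: (1 2 5 3 4)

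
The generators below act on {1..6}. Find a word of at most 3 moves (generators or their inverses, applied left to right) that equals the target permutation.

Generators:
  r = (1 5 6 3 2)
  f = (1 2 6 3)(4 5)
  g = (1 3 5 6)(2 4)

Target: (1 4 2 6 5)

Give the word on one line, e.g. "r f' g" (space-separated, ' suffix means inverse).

  after f': (1 3 6 2)(4 5)
  after g: (1 5 2 3)(4 6)
  after f': (1 4 2 6 5)

f' g f'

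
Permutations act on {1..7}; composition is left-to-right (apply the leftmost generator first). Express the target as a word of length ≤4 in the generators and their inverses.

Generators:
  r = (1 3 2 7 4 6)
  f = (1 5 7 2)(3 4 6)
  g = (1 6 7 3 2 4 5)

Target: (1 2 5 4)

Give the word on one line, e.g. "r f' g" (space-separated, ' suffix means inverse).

g' r f f

  after g': (1 5 4 2 3 7 6)
  after r: (1 5 6 3 4 7)
  after f: (1 7 5 3 6 4 2)
  after f: (1 2 5 4)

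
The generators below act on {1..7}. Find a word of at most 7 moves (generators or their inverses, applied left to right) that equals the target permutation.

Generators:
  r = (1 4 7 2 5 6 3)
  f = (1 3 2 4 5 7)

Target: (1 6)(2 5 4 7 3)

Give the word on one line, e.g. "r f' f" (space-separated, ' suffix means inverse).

r f r f f

  after r: (1 4 7 2 5 6 3)
  after f: (1 5 6 2 7 4)
  after r: (1 6 5 3)
  after f: (1 6 7)(2 4 5)
  after f: (1 6)(2 5 4 7 3)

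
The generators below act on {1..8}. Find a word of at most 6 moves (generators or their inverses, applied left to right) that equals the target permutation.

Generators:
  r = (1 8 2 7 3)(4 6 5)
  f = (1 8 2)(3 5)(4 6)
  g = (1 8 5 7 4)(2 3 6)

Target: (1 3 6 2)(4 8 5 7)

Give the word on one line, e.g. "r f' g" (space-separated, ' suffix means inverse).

  after r': (1 3 7 2 8)(4 5 6)
  after g': (1 2)(3 5)(4 8)(6 7)
  after f': (1 8 6 7 4)
  after f': (2 8 4)(3 5)(6 7)
  after r': (1 3 6 2)(4 8 5 7)

r' g' f' f' r'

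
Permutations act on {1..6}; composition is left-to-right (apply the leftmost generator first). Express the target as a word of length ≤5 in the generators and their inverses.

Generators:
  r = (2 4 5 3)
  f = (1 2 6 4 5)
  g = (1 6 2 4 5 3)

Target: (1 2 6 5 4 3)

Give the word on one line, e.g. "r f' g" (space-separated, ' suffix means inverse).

r' g' r' g' g'

  after r': (2 3 5 4)
  after g': (1 3 4 6)(2 5)
  after r': (1 5 3 2 4 6)
  after g': (1 4)(3 6)
  after g': (1 2 6 5 4 3)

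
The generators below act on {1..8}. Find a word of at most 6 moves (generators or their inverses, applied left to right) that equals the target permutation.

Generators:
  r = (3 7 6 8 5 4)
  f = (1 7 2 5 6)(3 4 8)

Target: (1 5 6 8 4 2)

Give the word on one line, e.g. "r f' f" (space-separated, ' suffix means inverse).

  after r: (3 7 6 8 5 4)
  after r: (3 6 5)(4 7 8)
  after r: (3 8)(4 6)(5 7)
  after f': (1 6 3 4 5)(2 7)
  after f': (1 5 6 8 4 2)

r r r f' f'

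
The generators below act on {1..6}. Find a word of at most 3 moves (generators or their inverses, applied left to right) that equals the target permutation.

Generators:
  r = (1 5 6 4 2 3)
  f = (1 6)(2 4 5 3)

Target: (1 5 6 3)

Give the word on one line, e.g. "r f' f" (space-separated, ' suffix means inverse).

  after f': (1 6)(2 3 5 4)
  after r': (1 5 6 3)

f' r'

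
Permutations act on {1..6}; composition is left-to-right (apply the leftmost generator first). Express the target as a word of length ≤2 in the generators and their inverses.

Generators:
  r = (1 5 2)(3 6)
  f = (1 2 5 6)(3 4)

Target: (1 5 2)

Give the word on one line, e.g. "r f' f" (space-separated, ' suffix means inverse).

r' r'

  after r': (1 2 5)(3 6)
  after r': (1 5 2)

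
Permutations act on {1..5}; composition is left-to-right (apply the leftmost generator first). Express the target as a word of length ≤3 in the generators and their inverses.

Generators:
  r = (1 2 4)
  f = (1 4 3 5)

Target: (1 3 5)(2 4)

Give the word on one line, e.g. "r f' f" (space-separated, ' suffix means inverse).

r' f

  after r': (1 4 2)
  after f: (1 3 5)(2 4)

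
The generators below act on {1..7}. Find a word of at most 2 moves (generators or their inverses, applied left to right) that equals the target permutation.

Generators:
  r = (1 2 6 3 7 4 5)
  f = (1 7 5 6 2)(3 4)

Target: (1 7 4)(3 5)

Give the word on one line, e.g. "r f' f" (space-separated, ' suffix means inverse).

  after r': (1 5 4 7 3 6 2)
  after f': (1 7 4)(3 5)

r' f'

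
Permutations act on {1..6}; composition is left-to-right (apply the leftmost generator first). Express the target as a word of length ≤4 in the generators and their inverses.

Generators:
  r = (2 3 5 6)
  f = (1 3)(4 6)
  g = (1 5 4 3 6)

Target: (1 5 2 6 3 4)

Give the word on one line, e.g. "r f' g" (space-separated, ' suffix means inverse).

  after f': (1 3)(4 6)
  after g': (1 4 3 6 5)
  after f: (1 6 5 3 4)
  after r': (1 5 2 6 3 4)

f' g' f r'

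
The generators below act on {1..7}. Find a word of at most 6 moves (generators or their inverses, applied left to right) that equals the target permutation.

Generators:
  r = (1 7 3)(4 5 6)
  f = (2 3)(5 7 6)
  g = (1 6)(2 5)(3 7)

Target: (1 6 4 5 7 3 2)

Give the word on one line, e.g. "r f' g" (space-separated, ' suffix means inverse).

r g' f' g' f'

  after r: (1 7 3)(4 5 6)
  after g': (1 3 6 4 2 5)
  after f': (1 2 6 4 3 7 5)
  after g': (1 5 6 4 7 2)
  after f': (1 6 4 5 7 3 2)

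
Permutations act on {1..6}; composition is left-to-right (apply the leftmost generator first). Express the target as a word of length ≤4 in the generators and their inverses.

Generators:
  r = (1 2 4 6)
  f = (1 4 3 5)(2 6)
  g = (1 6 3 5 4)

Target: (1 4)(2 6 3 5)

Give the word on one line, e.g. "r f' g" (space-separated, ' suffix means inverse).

  after r': (1 6 4 2)
  after f: (1 2 4 6 3 5)
  after r: (1 4)(2 6 3 5)

r' f r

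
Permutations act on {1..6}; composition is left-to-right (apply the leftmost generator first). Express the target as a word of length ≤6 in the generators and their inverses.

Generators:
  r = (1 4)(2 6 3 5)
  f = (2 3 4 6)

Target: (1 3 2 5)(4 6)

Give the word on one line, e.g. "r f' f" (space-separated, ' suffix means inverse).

  after f': (2 6 4 3)
  after r': (1 4 6)(3 5)
  after f: (1 6)(2 3 5 4)
  after r: (1 3 2 5)(4 6)

f' r' f r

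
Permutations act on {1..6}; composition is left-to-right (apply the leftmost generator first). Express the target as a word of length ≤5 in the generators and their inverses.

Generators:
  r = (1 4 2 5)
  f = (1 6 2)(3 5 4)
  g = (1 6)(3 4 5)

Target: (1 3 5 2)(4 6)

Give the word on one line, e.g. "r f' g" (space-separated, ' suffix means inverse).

g g f' r' g'

  after g: (1 6)(3 4 5)
  after g: (3 5 4)
  after f': (1 2 6)
  after r': (1 4)(2 6 5)
  after g': (1 3 5 2)(4 6)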